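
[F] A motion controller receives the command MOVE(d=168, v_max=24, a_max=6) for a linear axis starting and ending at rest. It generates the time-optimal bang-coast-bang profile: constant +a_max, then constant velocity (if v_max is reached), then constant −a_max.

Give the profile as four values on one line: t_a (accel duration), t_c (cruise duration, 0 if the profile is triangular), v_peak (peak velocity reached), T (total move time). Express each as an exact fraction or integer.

t_a=4 t_c=3 v_peak=24 T=11

(v_max)²/a_max = 24²/6 = 96
168 ≥ 96 so v_max reached
t_a = 24/6 = 4; v_peak = 24
d_cruise = 168 − 96 = 72; t_c = 72/24 = 3
T = 2·4 + 3 = 11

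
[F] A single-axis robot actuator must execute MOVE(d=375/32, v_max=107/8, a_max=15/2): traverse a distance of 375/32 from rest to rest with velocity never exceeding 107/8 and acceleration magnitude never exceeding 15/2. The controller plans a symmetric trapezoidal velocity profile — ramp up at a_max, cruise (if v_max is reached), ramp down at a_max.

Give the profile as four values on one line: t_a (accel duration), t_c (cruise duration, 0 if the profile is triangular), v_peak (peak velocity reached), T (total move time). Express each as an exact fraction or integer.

(v_max)²/a_max = (107/8)²/(15/2) = 11449/480
375/32 < 11449/480 → triangular
v_peak = √(375/32·15/2) = √(5625/64) = 75/8
t_a = (75/8)/(15/2) = 5/4; t_c = 0
T = 2·5/4 = 5/2

t_a=5/4 t_c=0 v_peak=75/8 T=5/2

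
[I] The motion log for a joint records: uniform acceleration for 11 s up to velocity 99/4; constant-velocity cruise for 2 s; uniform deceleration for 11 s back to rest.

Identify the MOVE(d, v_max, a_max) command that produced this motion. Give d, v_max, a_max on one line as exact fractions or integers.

a_max = (99/4)/11 = 9/4
d_a = ½·99/4·11 = 1089/8; d_c = 99/4·2 = 99/2
d = 2·1089/8 + 99/2 = 1287/4
t_c = 2 > 0 → v_max = v_peak = 99/4

d=1287/4 v_max=99/4 a_max=9/4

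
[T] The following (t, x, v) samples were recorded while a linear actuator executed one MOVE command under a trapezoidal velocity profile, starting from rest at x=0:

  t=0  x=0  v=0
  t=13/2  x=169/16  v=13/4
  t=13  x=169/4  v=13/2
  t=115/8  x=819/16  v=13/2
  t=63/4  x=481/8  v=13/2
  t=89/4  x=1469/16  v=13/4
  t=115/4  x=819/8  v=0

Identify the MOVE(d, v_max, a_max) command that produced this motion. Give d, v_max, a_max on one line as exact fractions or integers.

final state: t=115/4, x=819/8, v=0 → d = 819/8
a_max = (13/4−0)/(13/2−0) = 1/2
max v = 13/2 over t∈[13,63/4] → v_max = 13/2
check: 13/2·(13+11/4) = 819/8 ✓

d=819/8 v_max=13/2 a_max=1/2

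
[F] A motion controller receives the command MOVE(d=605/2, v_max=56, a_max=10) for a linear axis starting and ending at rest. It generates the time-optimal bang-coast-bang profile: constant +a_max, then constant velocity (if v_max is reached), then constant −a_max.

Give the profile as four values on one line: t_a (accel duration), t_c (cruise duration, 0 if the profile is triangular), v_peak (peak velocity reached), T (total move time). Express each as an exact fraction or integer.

(v_max)²/a_max = 56²/10 = 1568/5
605/2 < 1568/5 ⇒ no cruise
v_peak = √(605/2·10) = √3025 = 55
t_a = 55/10 = 11/2; t_c = 0
T = 2·11/2 = 11

t_a=11/2 t_c=0 v_peak=55 T=11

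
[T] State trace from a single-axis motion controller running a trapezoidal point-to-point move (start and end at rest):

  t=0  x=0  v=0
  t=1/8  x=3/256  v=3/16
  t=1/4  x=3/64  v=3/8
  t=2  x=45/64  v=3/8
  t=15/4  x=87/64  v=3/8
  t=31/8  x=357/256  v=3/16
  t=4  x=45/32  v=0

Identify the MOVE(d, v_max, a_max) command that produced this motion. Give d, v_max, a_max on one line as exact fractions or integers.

final state: t=4, x=45/32, v=0 → d = 45/32
a_max = (3/16−0)/(1/8−0) = 3/2
max v = 3/8 over t∈[1/4,15/4] → v_max = 3/8
check: 3/8·(1/4+7/2) = 45/32 ✓

d=45/32 v_max=3/8 a_max=3/2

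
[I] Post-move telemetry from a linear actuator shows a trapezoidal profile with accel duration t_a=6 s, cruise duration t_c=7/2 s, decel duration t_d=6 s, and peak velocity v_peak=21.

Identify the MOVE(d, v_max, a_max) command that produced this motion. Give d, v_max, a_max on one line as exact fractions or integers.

a_max = 21/6 = 7/2
d_a = ½·21·6 = 63; d_c = 21·7/2 = 147/2
d = 2·63 + 147/2 = 399/2
t_c = 7/2 > 0 so v_max = 21

d=399/2 v_max=21 a_max=7/2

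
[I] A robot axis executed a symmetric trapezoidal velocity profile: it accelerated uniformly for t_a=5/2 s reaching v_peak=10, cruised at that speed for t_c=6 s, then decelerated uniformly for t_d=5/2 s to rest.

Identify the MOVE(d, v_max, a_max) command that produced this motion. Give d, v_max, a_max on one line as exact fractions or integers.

a_max = 10/(5/2) = 4
d_a = ½·10·5/2 = 25/2; d_c = 10·6 = 60
d = 2·25/2 + 60 = 85
t_c = 6 > 0 ⇒ limit active, v_max = 10

d=85 v_max=10 a_max=4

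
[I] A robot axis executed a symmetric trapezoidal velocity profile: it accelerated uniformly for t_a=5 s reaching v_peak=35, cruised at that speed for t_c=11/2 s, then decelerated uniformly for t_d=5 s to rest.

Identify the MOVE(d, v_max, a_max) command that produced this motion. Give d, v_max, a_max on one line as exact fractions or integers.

a_max = 35/5 = 7
d_a = ½·35·5 = 175/2; d_c = 35·11/2 = 385/2
d = 2·175/2 + 385/2 = 735/2
t_c = 11/2 > 0 → v_max = v_peak = 35

d=735/2 v_max=35 a_max=7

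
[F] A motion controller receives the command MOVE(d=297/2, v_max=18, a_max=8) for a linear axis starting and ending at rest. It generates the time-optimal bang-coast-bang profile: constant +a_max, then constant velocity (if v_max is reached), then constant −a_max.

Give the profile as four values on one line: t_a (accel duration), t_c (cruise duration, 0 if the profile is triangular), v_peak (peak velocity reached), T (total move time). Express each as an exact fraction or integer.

t_a=9/4 t_c=6 v_peak=18 T=21/2

(v_max)²/a_max = 18²/8 = 81/2
297/2 ≥ 81/2 so v_max reached
t_a = 18/8 = 9/4; v_peak = 18
d_cruise = 297/2 − 81/2 = 108; t_c = 108/18 = 6
T = 2·9/4 + 6 = 21/2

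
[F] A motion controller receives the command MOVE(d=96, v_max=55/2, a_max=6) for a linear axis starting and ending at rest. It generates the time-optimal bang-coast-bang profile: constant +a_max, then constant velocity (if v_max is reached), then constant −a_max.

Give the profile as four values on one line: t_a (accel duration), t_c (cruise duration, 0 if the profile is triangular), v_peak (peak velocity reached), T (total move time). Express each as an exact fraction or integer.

t_a=4 t_c=0 v_peak=24 T=8

v_max²/a_max = (55/2)²/6 = 3025/24
96 < 3025/24 → triangular
v_peak = √(96·6) = √576 = 24
t_a = 24/6 = 4; t_c = 0
T = 2·4 = 8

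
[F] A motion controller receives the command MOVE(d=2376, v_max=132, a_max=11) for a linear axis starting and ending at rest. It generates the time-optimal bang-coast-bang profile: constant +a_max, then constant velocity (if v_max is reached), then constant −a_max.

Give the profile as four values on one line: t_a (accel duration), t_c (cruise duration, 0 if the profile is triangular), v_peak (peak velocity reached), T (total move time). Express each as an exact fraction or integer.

t_a=12 t_c=6 v_peak=132 T=30

v_max²/a_max = 132²/11 = 1584
2376 ≥ 1584 so v_max reached
t_a = 132/11 = 12; v_peak = 132
d_cruise = 2376 − 1584 = 792; t_c = 792/132 = 6
T = 2·12 + 6 = 30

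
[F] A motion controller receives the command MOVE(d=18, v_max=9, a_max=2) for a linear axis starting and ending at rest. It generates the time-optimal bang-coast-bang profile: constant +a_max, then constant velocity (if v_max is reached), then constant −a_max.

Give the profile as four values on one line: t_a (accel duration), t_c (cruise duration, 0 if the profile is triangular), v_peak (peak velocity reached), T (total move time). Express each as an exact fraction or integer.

(v_max)²/a_max = 9²/2 = 81/2
18 < 81/2 → triangular
v_peak = √(18·2) = √36 = 6
t_a = 6/2 = 3; t_c = 0
T = 2·3 = 6

t_a=3 t_c=0 v_peak=6 T=6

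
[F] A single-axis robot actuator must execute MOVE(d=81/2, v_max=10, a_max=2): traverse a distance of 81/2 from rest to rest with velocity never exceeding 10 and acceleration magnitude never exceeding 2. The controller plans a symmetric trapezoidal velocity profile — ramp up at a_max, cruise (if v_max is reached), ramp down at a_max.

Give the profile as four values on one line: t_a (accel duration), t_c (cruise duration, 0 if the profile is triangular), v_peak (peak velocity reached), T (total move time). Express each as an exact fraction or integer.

(v_max)²/a_max = 10²/2 = 50
81/2 < 50 ⇒ no cruise
v_peak = √(81/2·2) = √81 = 9
t_a = 9/2; t_c = 0
T = 2·9/2 = 9

t_a=9/2 t_c=0 v_peak=9 T=9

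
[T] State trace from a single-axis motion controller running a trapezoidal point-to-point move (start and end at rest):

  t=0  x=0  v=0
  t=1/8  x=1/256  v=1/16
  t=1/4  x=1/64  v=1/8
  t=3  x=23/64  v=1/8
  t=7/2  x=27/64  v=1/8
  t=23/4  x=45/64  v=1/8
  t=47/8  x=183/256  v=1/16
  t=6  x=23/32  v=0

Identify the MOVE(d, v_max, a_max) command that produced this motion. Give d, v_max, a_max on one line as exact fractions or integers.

d=23/32 v_max=1/8 a_max=1/2

final state: t=6, x=23/32, v=0 → d = 23/32
a_max = (1/16−0)/(1/8−0) = 1/2
max v = 1/8 over t∈[1/4,23/4] → v_max = 1/8
check: 1/8·(1/4+11/2) = 23/32 ✓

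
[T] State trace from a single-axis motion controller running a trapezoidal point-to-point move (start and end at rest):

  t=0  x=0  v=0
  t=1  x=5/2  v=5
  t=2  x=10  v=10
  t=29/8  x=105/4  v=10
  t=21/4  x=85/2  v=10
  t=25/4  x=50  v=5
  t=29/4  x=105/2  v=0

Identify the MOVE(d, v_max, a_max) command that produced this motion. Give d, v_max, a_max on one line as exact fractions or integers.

d=105/2 v_max=10 a_max=5

final state: t=29/4, x=105/2, v=0 → d = 105/2
a_max = (5−0)/(1−0) = 5
max v = 10 over t∈[2,21/4] → v_max = 10
check: 10·(2+13/4) = 105/2 ✓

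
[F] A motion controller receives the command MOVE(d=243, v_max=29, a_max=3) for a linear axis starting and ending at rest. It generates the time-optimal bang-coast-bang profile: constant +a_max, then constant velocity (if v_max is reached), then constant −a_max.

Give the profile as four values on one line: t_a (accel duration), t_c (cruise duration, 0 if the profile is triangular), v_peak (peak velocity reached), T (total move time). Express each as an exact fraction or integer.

t_a=9 t_c=0 v_peak=27 T=18

vₘ²/aₘ = 29²/3 = 841/3
243 < 841/3 so t_c = 0
v_peak = √(243·3) = √729 = 27
t_a = 27/3 = 9; t_c = 0
T = 2·9 = 18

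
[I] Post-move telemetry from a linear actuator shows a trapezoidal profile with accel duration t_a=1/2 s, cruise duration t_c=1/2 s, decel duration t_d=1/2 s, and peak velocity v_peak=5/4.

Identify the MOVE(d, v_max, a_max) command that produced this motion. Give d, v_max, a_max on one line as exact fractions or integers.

a_max = (5/4)/(1/2) = 5/2
d_a = ½·5/4·1/2 = 5/16; d_c = 5/4·1/2 = 5/8
d = 2·5/16 + 5/8 = 5/4
t_c = 1/2 > 0 ⇒ limit active, v_max = 5/4

d=5/4 v_max=5/4 a_max=5/2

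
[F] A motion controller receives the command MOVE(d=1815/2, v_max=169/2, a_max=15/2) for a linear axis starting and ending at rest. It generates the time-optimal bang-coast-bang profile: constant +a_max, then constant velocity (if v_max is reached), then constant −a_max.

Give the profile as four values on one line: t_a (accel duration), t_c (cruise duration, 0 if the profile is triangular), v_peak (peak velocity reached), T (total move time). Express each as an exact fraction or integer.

(v_max)²/a_max = (169/2)²/(15/2) = 28561/30
1815/2 < 28561/30 so t_c = 0
v_peak = √(1815/2·15/2) = √(27225/4) = 165/2
t_a = (165/2)/(15/2) = 11; t_c = 0
T = 2·11 = 22

t_a=11 t_c=0 v_peak=165/2 T=22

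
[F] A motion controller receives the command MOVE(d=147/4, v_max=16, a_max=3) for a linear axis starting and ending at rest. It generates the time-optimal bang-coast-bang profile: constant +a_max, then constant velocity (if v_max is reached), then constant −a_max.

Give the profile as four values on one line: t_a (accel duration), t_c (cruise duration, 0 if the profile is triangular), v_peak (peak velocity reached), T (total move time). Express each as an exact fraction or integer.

t_a=7/2 t_c=0 v_peak=21/2 T=7

(v_max)²/a_max = 16²/3 = 256/3
147/4 < 256/3 ⇒ no cruise
v_peak = √(147/4·3) = √(441/4) = 21/2
t_a = (21/2)/3 = 7/2; t_c = 0
T = 2·7/2 = 7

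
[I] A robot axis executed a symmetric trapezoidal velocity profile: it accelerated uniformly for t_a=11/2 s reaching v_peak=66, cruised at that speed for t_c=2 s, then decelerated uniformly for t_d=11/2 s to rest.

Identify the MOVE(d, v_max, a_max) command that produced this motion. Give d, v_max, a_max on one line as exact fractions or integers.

d=495 v_max=66 a_max=12

a_max = 66/(11/2) = 12
d_a = ½·66·11/2 = 363/2; d_c = 66·2 = 132
d = 2·363/2 + 132 = 495
t_c = 2 > 0 so v_max = 66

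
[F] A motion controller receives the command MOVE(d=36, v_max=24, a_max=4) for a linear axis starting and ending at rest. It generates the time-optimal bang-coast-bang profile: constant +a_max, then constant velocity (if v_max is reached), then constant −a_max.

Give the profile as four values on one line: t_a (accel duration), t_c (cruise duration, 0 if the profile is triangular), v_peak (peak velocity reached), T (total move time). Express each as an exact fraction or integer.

v_max²/a_max = 24²/4 = 144
36 < 144 ⇒ no cruise
v_peak = √(36·4) = √144 = 12
t_a = 12/4 = 3; t_c = 0
T = 2·3 = 6

t_a=3 t_c=0 v_peak=12 T=6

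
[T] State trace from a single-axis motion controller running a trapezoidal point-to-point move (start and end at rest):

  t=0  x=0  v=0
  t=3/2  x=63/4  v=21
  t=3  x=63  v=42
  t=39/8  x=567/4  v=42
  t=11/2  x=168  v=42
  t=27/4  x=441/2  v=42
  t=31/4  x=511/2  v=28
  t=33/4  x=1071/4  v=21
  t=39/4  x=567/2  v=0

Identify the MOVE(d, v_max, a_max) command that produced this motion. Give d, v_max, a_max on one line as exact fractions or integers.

d=567/2 v_max=42 a_max=14

final state: t=39/4, x=567/2, v=0 → d = 567/2
a_max = (21−0)/(3/2−0) = 14
max v = 42 over t∈[3,27/4] → v_max = 42
check: 42·(3+15/4) = 567/2 ✓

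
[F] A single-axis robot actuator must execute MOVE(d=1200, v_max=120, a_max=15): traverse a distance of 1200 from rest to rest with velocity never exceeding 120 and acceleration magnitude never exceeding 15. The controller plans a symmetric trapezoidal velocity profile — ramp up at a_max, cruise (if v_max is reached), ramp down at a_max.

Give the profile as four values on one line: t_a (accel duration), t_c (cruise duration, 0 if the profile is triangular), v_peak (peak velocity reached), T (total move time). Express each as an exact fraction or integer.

t_a=8 t_c=2 v_peak=120 T=18

v_max²/a_max = 120²/15 = 960
1200 ≥ 960 so v_max reached
t_a = 120/15 = 8; v_peak = 120
d_cruise = 1200 − 960 = 240; t_c = 240/120 = 2
T = 2·8 + 2 = 18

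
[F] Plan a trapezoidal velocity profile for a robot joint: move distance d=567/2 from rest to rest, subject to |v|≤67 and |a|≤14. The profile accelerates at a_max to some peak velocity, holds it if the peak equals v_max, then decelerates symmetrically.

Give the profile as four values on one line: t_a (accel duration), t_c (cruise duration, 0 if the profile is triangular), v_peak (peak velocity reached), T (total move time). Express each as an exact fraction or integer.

v_max²/a_max = 67²/14 = 4489/14
567/2 < 4489/14 ⇒ no cruise
v_peak = √(567/2·14) = √3969 = 63
t_a = 63/14 = 9/2; t_c = 0
T = 2·9/2 = 9

t_a=9/2 t_c=0 v_peak=63 T=9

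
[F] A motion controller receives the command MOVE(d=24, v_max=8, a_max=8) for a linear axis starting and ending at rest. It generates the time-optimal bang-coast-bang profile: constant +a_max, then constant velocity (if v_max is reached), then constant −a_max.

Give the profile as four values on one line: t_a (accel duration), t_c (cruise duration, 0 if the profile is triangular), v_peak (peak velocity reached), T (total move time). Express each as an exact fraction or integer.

t_a=1 t_c=2 v_peak=8 T=4

vₘ²/aₘ = 8²/8 = 8
24 ≥ 8 ⇒ cruise phase
t_a = 8/8 = 1; v_peak = 8
d_cruise = 24 − 8 = 16; t_c = 16/8 = 2
T = 2·1 + 2 = 4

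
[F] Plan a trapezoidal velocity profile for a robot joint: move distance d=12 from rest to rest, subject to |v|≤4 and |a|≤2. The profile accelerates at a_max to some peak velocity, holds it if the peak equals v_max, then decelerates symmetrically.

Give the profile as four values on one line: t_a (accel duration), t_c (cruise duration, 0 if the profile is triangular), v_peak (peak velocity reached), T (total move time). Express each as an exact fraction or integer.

t_a=2 t_c=1 v_peak=4 T=5

(v_max)²/a_max = 4²/2 = 8
12 ≥ 8 → trapezoidal
t_a = 4/2 = 2; v_peak = 4
d_cruise = 12 − 8 = 4; t_c = 4/4 = 1
T = 2·2 + 1 = 5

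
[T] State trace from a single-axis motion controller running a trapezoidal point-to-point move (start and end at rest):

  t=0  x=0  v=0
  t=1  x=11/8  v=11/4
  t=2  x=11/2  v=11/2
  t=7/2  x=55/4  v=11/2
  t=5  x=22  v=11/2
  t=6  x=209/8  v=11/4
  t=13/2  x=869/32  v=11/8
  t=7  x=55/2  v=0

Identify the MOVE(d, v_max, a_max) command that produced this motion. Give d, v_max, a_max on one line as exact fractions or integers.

final state: t=7, x=55/2, v=0 → d = 55/2
a_max = (11/4−0)/(1−0) = 11/4
max v = 11/2 over t∈[2,5] → v_max = 11/2
check: 11/2·(2+3) = 55/2 ✓

d=55/2 v_max=11/2 a_max=11/4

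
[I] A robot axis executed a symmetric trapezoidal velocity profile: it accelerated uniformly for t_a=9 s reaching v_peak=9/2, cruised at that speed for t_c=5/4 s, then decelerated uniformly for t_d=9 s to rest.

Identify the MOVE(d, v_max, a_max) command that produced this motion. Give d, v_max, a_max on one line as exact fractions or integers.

a_max = (9/2)/9 = 1/2
d_a = ½·9/2·9 = 81/4; d_c = 9/2·5/4 = 45/8
d = 2·81/4 + 45/8 = 369/8
t_c = 5/4 > 0 so v_max = 9/2

d=369/8 v_max=9/2 a_max=1/2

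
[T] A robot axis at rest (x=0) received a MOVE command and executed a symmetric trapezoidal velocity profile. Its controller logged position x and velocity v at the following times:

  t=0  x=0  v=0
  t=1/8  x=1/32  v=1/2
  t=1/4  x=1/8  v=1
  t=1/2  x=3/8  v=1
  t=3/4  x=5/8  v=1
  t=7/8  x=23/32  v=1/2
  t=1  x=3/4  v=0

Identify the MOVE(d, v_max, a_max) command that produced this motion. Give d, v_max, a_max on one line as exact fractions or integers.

d=3/4 v_max=1 a_max=4

final state: t=1, x=3/4, v=0 → d = 3/4
a_max = (1/2−0)/(1/8−0) = 4
max v = 1 over t∈[1/4,3/4] → v_max = 1
check: 1·(1/4+1/2) = 3/4 ✓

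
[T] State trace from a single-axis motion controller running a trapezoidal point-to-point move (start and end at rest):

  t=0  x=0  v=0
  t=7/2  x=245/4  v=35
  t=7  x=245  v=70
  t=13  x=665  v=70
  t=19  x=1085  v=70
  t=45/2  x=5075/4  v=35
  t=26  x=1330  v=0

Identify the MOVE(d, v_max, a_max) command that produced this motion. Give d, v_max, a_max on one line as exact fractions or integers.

final state: t=26, x=1330, v=0 → d = 1330
a_max = (35−0)/(7/2−0) = 10
max v = 70 over t∈[7,19] → v_max = 70
check: 70·(7+12) = 1330 ✓

d=1330 v_max=70 a_max=10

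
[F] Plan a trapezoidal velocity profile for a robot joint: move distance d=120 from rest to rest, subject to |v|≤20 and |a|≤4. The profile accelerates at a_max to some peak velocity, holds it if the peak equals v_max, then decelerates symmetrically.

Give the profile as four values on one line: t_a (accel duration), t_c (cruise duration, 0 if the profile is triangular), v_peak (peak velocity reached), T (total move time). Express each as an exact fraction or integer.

(v_max)²/a_max = 20²/4 = 100
120 ≥ 100 → trapezoidal
t_a = 20/4 = 5; v_peak = 20
d_cruise = 120 − 100 = 20; t_c = 20/20 = 1
T = 2·5 + 1 = 11

t_a=5 t_c=1 v_peak=20 T=11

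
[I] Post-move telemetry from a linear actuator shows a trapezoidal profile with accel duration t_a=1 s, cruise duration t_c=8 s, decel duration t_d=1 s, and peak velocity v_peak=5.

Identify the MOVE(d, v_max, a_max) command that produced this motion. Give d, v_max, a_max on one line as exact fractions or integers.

d=45 v_max=5 a_max=5

a_max = 5/1 = 5
d_a = ½·5·1 = 5/2; d_c = 5·8 = 40
d = 2·5/2 + 40 = 45
t_c = 8 > 0 ⇒ limit active, v_max = 5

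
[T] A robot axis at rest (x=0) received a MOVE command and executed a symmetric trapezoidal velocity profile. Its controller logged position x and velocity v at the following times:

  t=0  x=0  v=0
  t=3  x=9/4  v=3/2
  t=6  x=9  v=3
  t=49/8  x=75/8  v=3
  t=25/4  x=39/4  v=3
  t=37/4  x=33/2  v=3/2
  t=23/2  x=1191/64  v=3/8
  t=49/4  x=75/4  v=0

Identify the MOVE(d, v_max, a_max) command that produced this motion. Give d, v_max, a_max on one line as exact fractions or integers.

d=75/4 v_max=3 a_max=1/2

final state: t=49/4, x=75/4, v=0 → d = 75/4
a_max = (3/2−0)/(3−0) = 1/2
max v = 3 over t∈[6,25/4] → v_max = 3
check: 3·(6+1/4) = 75/4 ✓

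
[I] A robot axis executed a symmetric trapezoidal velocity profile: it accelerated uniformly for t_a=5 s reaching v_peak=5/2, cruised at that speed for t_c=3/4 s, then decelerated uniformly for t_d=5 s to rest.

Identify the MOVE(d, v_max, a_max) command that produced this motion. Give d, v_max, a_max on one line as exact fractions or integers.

d=115/8 v_max=5/2 a_max=1/2

a_max = (5/2)/5 = 1/2
d_a = ½·5/2·5 = 25/4; d_c = 5/2·3/4 = 15/8
d = 2·25/4 + 15/8 = 115/8
t_c = 3/4 > 0 so v_max = 5/2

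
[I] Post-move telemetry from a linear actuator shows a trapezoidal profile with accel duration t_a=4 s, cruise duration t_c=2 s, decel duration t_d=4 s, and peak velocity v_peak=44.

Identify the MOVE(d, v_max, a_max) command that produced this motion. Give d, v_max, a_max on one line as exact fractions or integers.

a_max = 44/4 = 11
d_a = ½·44·4 = 88; d_c = 44·2 = 88
d = 2·88 + 88 = 264
t_c = 2 > 0 so v_max = 44

d=264 v_max=44 a_max=11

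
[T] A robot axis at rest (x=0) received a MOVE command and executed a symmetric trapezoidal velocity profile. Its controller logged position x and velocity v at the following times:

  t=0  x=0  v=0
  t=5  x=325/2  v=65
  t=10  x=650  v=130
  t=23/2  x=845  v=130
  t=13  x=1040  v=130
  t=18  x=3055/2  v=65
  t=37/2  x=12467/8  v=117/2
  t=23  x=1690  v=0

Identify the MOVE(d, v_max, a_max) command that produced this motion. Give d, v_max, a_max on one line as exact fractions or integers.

final state: t=23, x=1690, v=0 → d = 1690
a_max = (65−0)/(5−0) = 13
max v = 130 over t∈[10,13] → v_max = 130
check: 130·(10+3) = 1690 ✓

d=1690 v_max=130 a_max=13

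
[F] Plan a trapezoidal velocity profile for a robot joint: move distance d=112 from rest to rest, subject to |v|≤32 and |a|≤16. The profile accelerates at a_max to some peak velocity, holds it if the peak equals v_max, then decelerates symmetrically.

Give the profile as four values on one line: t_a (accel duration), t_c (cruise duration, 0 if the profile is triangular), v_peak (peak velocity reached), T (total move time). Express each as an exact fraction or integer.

t_a=2 t_c=3/2 v_peak=32 T=11/2

(v_max)²/a_max = 32²/16 = 64
112 ≥ 64 so v_max reached
t_a = 32/16 = 2; v_peak = 32
d_cruise = 112 − 64 = 48; t_c = 48/32 = 3/2
T = 2·2 + 3/2 = 11/2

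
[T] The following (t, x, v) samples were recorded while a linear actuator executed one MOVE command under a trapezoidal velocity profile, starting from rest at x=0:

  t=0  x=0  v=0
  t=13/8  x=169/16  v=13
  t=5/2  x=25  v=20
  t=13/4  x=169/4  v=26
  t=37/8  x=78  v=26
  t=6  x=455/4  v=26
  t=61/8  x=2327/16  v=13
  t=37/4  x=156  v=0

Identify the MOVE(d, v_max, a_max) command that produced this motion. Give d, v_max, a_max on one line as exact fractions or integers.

final state: t=37/4, x=156, v=0 → d = 156
a_max = (13−0)/(13/8−0) = 8
max v = 26 over t∈[13/4,6] → v_max = 26
check: 26·(13/4+11/4) = 156 ✓

d=156 v_max=26 a_max=8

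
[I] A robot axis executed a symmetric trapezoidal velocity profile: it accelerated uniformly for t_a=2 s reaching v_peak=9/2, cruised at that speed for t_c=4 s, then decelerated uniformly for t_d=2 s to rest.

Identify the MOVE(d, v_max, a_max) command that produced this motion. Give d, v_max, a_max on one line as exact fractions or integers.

d=27 v_max=9/2 a_max=9/4

a_max = (9/2)/2 = 9/4
d_a = ½·9/2·2 = 9/2; d_c = 9/2·4 = 18
d = 2·9/2 + 18 = 27
t_c = 4 > 0 so v_max = 9/2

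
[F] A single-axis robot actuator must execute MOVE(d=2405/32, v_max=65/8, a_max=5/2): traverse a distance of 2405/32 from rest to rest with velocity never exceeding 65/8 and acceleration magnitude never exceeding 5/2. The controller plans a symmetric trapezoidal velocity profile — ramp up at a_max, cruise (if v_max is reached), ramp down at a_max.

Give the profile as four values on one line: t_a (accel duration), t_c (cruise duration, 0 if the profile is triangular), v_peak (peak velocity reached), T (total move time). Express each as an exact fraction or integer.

(v_max)²/a_max = (65/8)²/(5/2) = 845/32
2405/32 ≥ 845/32 ⇒ cruise phase
t_a = (65/8)/(5/2) = 13/4; v_peak = 65/8
d_cruise = 2405/32 − 845/32 = 195/4; t_c = (195/4)/(65/8) = 6
T = 2·13/4 + 6 = 25/2

t_a=13/4 t_c=6 v_peak=65/8 T=25/2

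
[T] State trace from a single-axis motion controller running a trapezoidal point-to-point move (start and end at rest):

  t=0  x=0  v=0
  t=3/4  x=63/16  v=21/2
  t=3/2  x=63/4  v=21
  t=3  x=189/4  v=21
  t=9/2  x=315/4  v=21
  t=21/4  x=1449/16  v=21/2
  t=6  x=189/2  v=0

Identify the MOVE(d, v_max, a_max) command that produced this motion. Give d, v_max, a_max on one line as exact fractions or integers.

final state: t=6, x=189/2, v=0 → d = 189/2
a_max = (21/2−0)/(3/4−0) = 14
max v = 21 over t∈[3/2,9/2] → v_max = 21
check: 21·(3/2+3) = 189/2 ✓

d=189/2 v_max=21 a_max=14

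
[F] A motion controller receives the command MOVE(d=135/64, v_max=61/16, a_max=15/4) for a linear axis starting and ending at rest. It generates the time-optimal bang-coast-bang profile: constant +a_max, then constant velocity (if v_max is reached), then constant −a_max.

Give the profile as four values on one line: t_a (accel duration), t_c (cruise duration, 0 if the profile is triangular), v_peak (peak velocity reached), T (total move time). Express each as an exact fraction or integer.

t_a=3/4 t_c=0 v_peak=45/16 T=3/2

vₘ²/aₘ = (61/16)²/(15/4) = 3721/960
135/64 < 3721/960 so t_c = 0
v_peak = √(135/64·15/4) = √(2025/256) = 45/16
t_a = (45/16)/(15/4) = 3/4; t_c = 0
T = 2·3/4 = 3/2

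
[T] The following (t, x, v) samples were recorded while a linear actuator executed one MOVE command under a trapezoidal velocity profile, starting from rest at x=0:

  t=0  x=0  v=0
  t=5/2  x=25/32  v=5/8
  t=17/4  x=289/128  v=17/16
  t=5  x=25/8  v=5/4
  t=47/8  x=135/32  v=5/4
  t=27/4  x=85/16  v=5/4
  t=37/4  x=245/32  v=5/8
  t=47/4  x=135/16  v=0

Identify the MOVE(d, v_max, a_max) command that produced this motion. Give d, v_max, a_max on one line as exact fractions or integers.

final state: t=47/4, x=135/16, v=0 → d = 135/16
a_max = (5/8−0)/(5/2−0) = 1/4
max v = 5/4 over t∈[5,27/4] → v_max = 5/4
check: 5/4·(5+7/4) = 135/16 ✓

d=135/16 v_max=5/4 a_max=1/4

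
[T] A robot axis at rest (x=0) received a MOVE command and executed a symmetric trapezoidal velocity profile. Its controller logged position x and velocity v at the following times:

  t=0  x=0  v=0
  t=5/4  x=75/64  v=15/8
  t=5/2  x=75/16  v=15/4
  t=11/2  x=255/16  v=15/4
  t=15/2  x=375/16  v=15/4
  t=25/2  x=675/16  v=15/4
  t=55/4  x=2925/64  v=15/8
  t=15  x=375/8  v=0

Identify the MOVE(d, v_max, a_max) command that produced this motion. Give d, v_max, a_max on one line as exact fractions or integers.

final state: t=15, x=375/8, v=0 → d = 375/8
a_max = (15/8−0)/(5/4−0) = 3/2
max v = 15/4 over t∈[5/2,25/2] → v_max = 15/4
check: 15/4·(5/2+10) = 375/8 ✓

d=375/8 v_max=15/4 a_max=3/2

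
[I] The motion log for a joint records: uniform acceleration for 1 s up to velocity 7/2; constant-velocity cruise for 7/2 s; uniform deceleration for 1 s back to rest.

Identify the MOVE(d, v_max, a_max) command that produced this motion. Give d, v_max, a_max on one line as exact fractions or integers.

a_max = (7/2)/1 = 7/2
d_a = ½·7/2·1 = 7/4; d_c = 7/2·7/2 = 49/4
d = 2·7/4 + 49/4 = 63/4
t_c = 7/2 > 0 so v_max = 7/2

d=63/4 v_max=7/2 a_max=7/2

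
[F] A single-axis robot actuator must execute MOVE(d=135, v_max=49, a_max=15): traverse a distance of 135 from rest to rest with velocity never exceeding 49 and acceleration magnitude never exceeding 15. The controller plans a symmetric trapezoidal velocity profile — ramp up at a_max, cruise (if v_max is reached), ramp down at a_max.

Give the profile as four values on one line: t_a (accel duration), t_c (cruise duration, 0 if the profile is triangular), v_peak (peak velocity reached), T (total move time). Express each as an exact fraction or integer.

v_max²/a_max = 49²/15 = 2401/15
135 < 2401/15 so t_c = 0
v_peak = √(135·15) = √2025 = 45
t_a = 45/15 = 3; t_c = 0
T = 2·3 = 6

t_a=3 t_c=0 v_peak=45 T=6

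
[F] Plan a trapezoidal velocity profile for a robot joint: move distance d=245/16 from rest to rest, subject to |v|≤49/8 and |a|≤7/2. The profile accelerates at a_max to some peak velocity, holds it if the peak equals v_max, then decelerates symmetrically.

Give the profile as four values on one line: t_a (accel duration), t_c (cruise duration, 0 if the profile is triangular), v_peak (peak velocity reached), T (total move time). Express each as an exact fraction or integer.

vₘ²/aₘ = (49/8)²/(7/2) = 343/32
245/16 ≥ 343/32 so v_max reached
t_a = (49/8)/(7/2) = 7/4; v_peak = 49/8
d_cruise = 245/16 − 343/32 = 147/32; t_c = (147/32)/(49/8) = 3/4
T = 2·7/4 + 3/4 = 17/4

t_a=7/4 t_c=3/4 v_peak=49/8 T=17/4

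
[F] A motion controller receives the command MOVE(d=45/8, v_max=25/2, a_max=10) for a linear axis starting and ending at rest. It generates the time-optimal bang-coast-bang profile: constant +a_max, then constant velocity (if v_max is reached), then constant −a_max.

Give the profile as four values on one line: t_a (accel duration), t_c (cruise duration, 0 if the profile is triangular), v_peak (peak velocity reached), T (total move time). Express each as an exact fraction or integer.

t_a=3/4 t_c=0 v_peak=15/2 T=3/2

vₘ²/aₘ = (25/2)²/10 = 125/8
45/8 < 125/8 ⇒ no cruise
v_peak = √(45/8·10) = √(225/4) = 15/2
t_a = (15/2)/10 = 3/4; t_c = 0
T = 2·3/4 = 3/2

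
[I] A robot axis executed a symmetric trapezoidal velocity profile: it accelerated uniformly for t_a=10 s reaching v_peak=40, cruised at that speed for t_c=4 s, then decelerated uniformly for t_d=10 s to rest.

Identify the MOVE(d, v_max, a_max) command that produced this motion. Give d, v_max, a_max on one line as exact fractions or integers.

a_max = 40/10 = 4
d_a = ½·40·10 = 200; d_c = 40·4 = 160
d = 2·200 + 160 = 560
t_c = 4 > 0 ⇒ limit active, v_max = 40

d=560 v_max=40 a_max=4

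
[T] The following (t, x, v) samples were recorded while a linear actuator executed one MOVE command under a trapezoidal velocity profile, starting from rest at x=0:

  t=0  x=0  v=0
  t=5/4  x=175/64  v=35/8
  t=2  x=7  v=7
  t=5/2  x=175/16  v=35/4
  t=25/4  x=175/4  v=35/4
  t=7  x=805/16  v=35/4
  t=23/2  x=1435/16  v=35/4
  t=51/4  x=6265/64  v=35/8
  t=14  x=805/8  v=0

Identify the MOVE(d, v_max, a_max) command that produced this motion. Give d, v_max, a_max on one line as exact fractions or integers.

d=805/8 v_max=35/4 a_max=7/2

final state: t=14, x=805/8, v=0 → d = 805/8
a_max = (35/8−0)/(5/4−0) = 7/2
max v = 35/4 over t∈[5/2,23/2] → v_max = 35/4
check: 35/4·(5/2+9) = 805/8 ✓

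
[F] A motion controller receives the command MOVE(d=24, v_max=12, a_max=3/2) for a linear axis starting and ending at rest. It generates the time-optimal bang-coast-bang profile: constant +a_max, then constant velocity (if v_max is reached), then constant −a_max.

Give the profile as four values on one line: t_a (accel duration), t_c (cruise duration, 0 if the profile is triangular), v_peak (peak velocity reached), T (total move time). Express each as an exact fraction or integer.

v_max²/a_max = 12²/(3/2) = 96
24 < 96 so t_c = 0
v_peak = √(24·3/2) = √36 = 6
t_a = 6/(3/2) = 4; t_c = 0
T = 2·4 = 8

t_a=4 t_c=0 v_peak=6 T=8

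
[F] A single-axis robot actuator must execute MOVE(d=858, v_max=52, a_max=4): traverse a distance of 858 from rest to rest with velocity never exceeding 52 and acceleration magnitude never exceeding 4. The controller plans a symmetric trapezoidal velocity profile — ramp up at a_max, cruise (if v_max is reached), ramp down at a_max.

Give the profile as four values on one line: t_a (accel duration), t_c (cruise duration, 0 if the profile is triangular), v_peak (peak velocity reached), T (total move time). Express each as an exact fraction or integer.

t_a=13 t_c=7/2 v_peak=52 T=59/2

vₘ²/aₘ = 52²/4 = 676
858 ≥ 676 ⇒ cruise phase
t_a = 52/4 = 13; v_peak = 52
d_cruise = 858 − 676 = 182; t_c = 182/52 = 7/2
T = 2·13 + 7/2 = 59/2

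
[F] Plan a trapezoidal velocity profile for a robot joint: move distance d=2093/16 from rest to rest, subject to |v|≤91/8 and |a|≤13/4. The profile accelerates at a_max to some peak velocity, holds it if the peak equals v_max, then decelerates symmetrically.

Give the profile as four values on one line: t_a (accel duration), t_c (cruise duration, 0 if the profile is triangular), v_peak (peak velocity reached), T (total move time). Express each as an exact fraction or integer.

t_a=7/2 t_c=8 v_peak=91/8 T=15

v_max²/a_max = (91/8)²/(13/4) = 637/16
2093/16 ≥ 637/16 ⇒ cruise phase
t_a = (91/8)/(13/4) = 7/2; v_peak = 91/8
d_cruise = 2093/16 − 637/16 = 91; t_c = 91/(91/8) = 8
T = 2·7/2 + 8 = 15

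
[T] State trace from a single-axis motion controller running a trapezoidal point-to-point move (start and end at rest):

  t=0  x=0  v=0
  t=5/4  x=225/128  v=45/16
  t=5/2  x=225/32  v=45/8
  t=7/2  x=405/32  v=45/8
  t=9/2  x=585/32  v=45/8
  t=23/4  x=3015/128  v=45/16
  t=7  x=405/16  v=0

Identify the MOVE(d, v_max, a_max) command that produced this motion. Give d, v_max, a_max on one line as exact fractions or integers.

d=405/16 v_max=45/8 a_max=9/4

final state: t=7, x=405/16, v=0 → d = 405/16
a_max = (45/16−0)/(5/4−0) = 9/4
max v = 45/8 over t∈[5/2,9/2] → v_max = 45/8
check: 45/8·(5/2+2) = 405/16 ✓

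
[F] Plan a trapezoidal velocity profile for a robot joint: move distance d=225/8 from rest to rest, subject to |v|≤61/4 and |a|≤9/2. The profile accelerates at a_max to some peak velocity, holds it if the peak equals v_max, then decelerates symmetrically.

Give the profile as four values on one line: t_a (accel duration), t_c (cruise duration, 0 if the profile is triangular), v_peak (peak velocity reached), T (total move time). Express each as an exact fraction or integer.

v_max²/a_max = (61/4)²/(9/2) = 3721/72
225/8 < 3721/72 so t_c = 0
v_peak = √(225/8·9/2) = √(2025/16) = 45/4
t_a = (45/4)/(9/2) = 5/2; t_c = 0
T = 2·5/2 = 5

t_a=5/2 t_c=0 v_peak=45/4 T=5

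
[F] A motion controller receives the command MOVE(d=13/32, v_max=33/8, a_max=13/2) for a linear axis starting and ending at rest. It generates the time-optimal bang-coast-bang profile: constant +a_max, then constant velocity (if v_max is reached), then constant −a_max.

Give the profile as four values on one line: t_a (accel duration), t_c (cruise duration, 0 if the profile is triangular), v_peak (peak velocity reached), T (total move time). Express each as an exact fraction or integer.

t_a=1/4 t_c=0 v_peak=13/8 T=1/2

v_max²/a_max = (33/8)²/(13/2) = 1089/416
13/32 < 1089/416 ⇒ no cruise
v_peak = √(13/32·13/2) = √(169/64) = 13/8
t_a = (13/8)/(13/2) = 1/4; t_c = 0
T = 2·1/4 = 1/2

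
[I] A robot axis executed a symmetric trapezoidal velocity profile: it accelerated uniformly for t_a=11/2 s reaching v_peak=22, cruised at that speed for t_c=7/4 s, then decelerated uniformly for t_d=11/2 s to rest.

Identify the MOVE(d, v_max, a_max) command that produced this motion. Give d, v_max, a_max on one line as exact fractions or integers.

a_max = 22/(11/2) = 4
d_a = ½·22·11/2 = 121/2; d_c = 22·7/4 = 77/2
d = 2·121/2 + 77/2 = 319/2
t_c = 7/4 > 0 ⇒ limit active, v_max = 22

d=319/2 v_max=22 a_max=4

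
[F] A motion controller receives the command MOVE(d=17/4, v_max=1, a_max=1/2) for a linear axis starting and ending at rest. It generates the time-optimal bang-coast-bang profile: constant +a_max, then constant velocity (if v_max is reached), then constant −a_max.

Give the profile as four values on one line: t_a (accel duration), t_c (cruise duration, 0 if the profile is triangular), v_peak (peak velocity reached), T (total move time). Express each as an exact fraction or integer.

t_a=2 t_c=9/4 v_peak=1 T=25/4

v_max²/a_max = 1²/(1/2) = 2
17/4 ≥ 2 → trapezoidal
t_a = 1/(1/2) = 2; v_peak = 1
d_cruise = 17/4 − 2 = 9/4; t_c = (9/4)/1 = 9/4
T = 2·2 + 9/4 = 25/4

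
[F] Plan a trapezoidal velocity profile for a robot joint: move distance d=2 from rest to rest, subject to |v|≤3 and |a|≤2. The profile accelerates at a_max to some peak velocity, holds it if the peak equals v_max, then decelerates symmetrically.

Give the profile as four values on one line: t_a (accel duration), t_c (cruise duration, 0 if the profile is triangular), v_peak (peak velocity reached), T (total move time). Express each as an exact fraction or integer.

v_max²/a_max = 3²/2 = 9/2
2 < 9/2 so t_c = 0
v_peak = √(2·2) = √4 = 2
t_a = 2/2 = 1; t_c = 0
T = 2·1 = 2

t_a=1 t_c=0 v_peak=2 T=2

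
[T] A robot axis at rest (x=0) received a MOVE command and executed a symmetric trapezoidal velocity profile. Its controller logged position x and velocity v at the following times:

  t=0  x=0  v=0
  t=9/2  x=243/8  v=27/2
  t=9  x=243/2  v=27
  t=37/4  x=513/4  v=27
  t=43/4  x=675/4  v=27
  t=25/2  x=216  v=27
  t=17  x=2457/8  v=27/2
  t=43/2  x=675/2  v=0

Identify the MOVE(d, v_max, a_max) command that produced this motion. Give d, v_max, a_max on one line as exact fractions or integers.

final state: t=43/2, x=675/2, v=0 → d = 675/2
a_max = (27/2−0)/(9/2−0) = 3
max v = 27 over t∈[9,25/2] → v_max = 27
check: 27·(9+7/2) = 675/2 ✓

d=675/2 v_max=27 a_max=3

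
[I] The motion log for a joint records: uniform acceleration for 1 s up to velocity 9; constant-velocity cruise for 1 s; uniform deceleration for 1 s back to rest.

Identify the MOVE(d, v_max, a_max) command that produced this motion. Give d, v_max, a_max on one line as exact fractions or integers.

a_max = 9/1 = 9
d_a = ½·9·1 = 9/2; d_c = 9·1 = 9
d = 2·9/2 + 9 = 18
t_c = 1 > 0 → v_max = v_peak = 9

d=18 v_max=9 a_max=9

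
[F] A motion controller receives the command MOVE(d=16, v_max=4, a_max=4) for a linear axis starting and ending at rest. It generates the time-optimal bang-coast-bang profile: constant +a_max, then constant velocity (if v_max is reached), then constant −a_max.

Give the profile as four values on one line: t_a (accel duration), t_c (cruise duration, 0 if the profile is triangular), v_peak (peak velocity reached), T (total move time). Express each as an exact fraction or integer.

t_a=1 t_c=3 v_peak=4 T=5

vₘ²/aₘ = 4²/4 = 4
16 ≥ 4 ⇒ cruise phase
t_a = 4/4 = 1; v_peak = 4
d_cruise = 16 − 4 = 12; t_c = 12/4 = 3
T = 2·1 + 3 = 5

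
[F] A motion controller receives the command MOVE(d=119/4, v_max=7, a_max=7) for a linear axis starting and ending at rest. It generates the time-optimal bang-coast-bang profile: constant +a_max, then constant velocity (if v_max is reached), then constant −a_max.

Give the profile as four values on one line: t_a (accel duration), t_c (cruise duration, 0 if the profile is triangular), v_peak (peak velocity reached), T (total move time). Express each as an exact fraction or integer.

(v_max)²/a_max = 7²/7 = 7
119/4 ≥ 7 ⇒ cruise phase
t_a = 7/7 = 1; v_peak = 7
d_cruise = 119/4 − 7 = 91/4; t_c = (91/4)/7 = 13/4
T = 2·1 + 13/4 = 21/4

t_a=1 t_c=13/4 v_peak=7 T=21/4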